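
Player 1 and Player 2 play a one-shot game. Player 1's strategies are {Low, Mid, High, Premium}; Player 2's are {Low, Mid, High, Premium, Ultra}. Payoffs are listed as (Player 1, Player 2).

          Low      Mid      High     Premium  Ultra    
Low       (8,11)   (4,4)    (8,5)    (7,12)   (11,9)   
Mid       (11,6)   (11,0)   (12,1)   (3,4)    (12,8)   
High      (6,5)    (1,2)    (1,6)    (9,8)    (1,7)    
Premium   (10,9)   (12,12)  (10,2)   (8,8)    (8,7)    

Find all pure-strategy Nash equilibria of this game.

A profile is a Nash equilibrium when each player is best-responding to the other.
Player 1's best responses — vs Low: Mid (payoff 11); vs Mid: Premium (payoff 12); vs High: Mid (payoff 12); vs Premium: High (payoff 9); vs Ultra: Mid (payoff 12).
Player 2's best responses — vs Low: Premium (payoff 12); vs Mid: Ultra (payoff 8); vs High: Premium (payoff 8); vs Premium: Mid (payoff 12).
Mutual best responses occur at (Mid, Ultra), (High, Premium), and (Premium, Mid); at each, neither player gains by switching.

(Mid, Ultra), (High, Premium), and (Premium, Mid)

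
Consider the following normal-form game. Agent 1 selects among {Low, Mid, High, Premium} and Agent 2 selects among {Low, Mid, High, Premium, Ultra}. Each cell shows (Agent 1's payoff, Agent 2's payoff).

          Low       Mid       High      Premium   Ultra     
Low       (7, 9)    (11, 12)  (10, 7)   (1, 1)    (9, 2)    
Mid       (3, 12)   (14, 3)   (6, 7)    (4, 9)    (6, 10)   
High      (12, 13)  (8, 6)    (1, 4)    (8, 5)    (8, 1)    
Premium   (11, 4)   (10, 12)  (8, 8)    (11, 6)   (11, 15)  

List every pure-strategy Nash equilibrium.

A profile is a Nash equilibrium when each player is best-responding to the other.
Agent 1's best responses — vs Low: High (payoff 12); vs Mid: Mid (payoff 14); vs High: Low (payoff 10); vs Premium: Premium (payoff 11); vs Ultra: Premium (payoff 11).
Agent 2's best responses — vs Low: Mid (payoff 12); vs Mid: Low (payoff 12); vs High: Low (payoff 13); vs Premium: Ultra (payoff 15).
Mutual best responses occur at (High, Low) and (Premium, Ultra); at each, neither player gains by switching.

(High, Low) and (Premium, Ultra)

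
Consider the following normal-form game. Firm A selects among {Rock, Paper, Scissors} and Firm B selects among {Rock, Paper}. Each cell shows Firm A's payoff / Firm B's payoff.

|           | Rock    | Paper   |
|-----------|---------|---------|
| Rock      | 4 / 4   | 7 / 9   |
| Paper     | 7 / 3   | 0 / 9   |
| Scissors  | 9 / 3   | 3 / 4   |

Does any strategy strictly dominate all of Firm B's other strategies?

A strategy is strictly dominant if it gives Firm B a strictly higher payoff than every other strategy, against every choice by the opponent.
Paper strictly dominates: vs Rock: 9 > 4; vs Paper: 9 > 3; vs Scissors: 4 > 3.

Paper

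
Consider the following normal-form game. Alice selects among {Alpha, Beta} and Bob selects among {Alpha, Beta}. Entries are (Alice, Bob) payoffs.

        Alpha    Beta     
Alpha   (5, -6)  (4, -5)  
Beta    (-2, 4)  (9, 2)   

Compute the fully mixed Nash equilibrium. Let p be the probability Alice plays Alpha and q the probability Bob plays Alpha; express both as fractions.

p = 2/3, q = 5/12

In a mixed NE each player is indifferent between their pure strategies, so the opponent's mix sets the indifference.
Bob indifferent between Alpha and Beta: p·(-6) + (1−p)·4 = p·(-5) + (1−p)·2 ⟹ 4 + (-10)p = 2 + (-7)p ⟹ p = 2/3.
Alice indifferent between Alpha and Beta: q·5 + (1−q)·4 = q·(-2) + (1−q)·9 ⟹ 4 + 1q = 9 + (-11)q ⟹ q = 5/12.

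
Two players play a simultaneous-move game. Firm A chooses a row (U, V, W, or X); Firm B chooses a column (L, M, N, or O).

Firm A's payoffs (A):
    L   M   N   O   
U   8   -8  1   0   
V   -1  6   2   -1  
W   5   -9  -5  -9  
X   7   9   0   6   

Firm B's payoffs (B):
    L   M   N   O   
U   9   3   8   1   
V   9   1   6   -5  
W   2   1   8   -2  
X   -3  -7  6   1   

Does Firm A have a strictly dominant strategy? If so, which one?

A strategy is strictly dominant if it gives Firm A a strictly higher payoff than every other strategy, against every choice by the opponent.
U is not dominant: against M, V gives 6 > -8.
V is not dominant: against L, U gives 8 > -1.
W is not dominant: against L, U gives 8 > 5.
X is not dominant: against L, U gives 8 > 7.
No single strategy is best against every opponent action.

No strictly dominant strategy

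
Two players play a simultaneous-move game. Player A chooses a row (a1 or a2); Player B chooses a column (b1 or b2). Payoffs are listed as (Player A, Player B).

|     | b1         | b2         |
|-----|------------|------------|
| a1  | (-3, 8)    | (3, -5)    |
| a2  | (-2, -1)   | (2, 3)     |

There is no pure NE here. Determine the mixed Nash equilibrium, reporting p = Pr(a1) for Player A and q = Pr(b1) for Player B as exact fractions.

Each player's mixing probability is pinned down by making the *other* player indifferent.
Player B indifferent between b1 and b2: p·8 + (1−p)·(-1) = p·(-5) + (1−p)·3 ⟹ (-1) + 9p = 3 + (-8)p ⟹ p = 4/17.
Player A indifferent between a1 and a2: q·(-3) + (1−q)·3 = q·(-2) + (1−q)·2 ⟹ 3 + (-6)q = 2 + (-4)q ⟹ q = 1/2.

p = 4/17, q = 1/2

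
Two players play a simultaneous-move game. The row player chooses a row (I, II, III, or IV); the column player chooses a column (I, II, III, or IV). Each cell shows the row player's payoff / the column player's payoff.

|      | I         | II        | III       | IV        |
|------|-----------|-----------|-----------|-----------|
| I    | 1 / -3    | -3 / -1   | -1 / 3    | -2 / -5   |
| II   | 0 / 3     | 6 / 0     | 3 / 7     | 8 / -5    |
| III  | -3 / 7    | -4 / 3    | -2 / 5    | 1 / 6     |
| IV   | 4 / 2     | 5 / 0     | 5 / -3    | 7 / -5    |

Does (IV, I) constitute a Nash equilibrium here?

Yes

Holding the column player at I: the row player gets 4 from IV, versus 1 from I, 0 from II, -3 from III. No profitable deviation for the row player.
Holding the row player at IV: the column player gets 2 from I, versus 0 from II, -3 from III, -5 from IV. No profitable deviation for the column player either.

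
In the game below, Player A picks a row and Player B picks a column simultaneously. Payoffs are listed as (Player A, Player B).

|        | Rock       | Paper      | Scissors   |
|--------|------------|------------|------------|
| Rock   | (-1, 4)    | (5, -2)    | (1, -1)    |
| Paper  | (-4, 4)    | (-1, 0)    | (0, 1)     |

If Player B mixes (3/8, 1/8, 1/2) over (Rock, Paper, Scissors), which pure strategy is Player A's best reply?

Player A's best reply maximizes expected payoff against the mix.
Rock: (3/8)·(-1) + (1/8)·5 + (1/2)·1 = 3/4
Paper: (3/8)·(-4) + (1/8)·(-1) + (1/2)·0 = -13/8
Highest expected payoff is 3/4, from Rock.

Rock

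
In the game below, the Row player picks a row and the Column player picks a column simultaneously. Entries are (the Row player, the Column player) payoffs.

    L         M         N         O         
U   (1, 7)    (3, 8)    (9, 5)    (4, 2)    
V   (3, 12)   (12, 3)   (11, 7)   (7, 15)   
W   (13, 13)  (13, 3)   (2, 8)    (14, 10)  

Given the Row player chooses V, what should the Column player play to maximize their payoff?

O

With the Row player fixed at V, the Column player's payoffs are: L → 12, M → 3, N → 7, O → 15.
The maximum is 15, achieved by O.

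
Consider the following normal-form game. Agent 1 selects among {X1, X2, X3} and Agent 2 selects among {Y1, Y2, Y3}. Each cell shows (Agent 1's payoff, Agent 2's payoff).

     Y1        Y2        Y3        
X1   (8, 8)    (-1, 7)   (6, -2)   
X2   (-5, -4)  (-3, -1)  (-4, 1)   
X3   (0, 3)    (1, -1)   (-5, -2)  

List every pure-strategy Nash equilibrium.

(X1, Y1)

Check mutual best responses: a cell is a NE iff neither player can gain by unilaterally deviating.
Agent 1's best responses — vs Y1: X1 (payoff 8); vs Y2: X3 (payoff 1); vs Y3: X1 (payoff 6).
Agent 2's best responses — vs X1: Y1 (payoff 8); vs X2: Y3 (payoff 1); vs X3: Y1 (payoff 3).
The only mutual best response is (X1, Y1); neither player gains by switching there.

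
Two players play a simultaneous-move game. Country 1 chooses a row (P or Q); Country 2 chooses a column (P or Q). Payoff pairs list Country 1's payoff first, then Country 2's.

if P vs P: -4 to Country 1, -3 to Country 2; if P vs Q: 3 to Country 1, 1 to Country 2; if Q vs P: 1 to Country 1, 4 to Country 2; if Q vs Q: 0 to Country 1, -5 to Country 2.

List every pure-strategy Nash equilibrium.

(P, Q) and (Q, P)

A profile is a Nash equilibrium when each player is best-responding to the other.
Country 1's best responses — vs P: Q (payoff 1); vs Q: P (payoff 3).
Country 2's best responses — vs P: Q (payoff 1); vs Q: P (payoff 4).
Mutual best responses occur at (P, Q) and (Q, P); at each, neither player gains by switching.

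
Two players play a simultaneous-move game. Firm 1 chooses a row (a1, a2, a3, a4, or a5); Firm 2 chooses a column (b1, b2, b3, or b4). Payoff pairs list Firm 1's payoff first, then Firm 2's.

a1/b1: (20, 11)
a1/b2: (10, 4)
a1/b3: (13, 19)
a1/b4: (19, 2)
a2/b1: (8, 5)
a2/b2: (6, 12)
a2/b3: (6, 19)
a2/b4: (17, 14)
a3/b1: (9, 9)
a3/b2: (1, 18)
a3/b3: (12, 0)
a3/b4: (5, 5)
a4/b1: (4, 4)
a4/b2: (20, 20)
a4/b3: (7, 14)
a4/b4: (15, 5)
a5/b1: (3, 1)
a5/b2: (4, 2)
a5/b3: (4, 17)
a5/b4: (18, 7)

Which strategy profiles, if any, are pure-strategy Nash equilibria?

Check mutual best responses: a cell is a NE iff neither player can gain by unilaterally deviating.
Firm 1's best responses — vs b1: a1 (payoff 20); vs b2: a4 (payoff 20); vs b3: a1 (payoff 13); vs b4: a1 (payoff 19).
Firm 2's best responses — vs a1: b3 (payoff 19); vs a2: b3 (payoff 19); vs a3: b2 (payoff 18); vs a4: b2 (payoff 20); vs a5: b3 (payoff 17).
Mutual best responses occur at (a1, b3) and (a4, b2); at each, neither player gains by switching.

(a1, b3) and (a4, b2)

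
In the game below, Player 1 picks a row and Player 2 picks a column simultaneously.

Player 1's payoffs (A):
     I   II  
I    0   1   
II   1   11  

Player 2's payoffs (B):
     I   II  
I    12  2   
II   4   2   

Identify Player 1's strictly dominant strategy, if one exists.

II

Check whether one of Player 1's strategies beats all alternatives regardless of what the opponent does.
II strictly dominates: vs I: 1 > 0; vs II: 11 > 1.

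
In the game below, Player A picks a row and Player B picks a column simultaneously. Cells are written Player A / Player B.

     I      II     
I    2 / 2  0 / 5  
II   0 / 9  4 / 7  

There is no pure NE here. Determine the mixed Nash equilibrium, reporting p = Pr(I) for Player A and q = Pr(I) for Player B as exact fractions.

p = 2/5, q = 2/3

In a mixed NE each player is indifferent between their pure strategies, so the opponent's mix sets the indifference.
Player B indifferent between I and II: p·2 + (1−p)·9 = p·5 + (1−p)·7 ⟹ 9 + (-7)p = 7 + (-2)p ⟹ p = 2/5.
Player A indifferent between I and II: q·2 + (1−q)·0 = q·0 + (1−q)·4 ⟹ 0 + 2q = 4 + (-4)q ⟹ q = 2/3.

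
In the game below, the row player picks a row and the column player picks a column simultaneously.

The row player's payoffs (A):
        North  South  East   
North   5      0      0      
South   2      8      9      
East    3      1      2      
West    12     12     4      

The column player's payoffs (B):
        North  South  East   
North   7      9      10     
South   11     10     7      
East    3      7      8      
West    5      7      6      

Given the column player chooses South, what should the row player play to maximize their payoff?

With the column player fixed at South, the row player's payoffs are: North → 0, South → 8, East → 1, West → 12.
The maximum is 12, achieved by West.

West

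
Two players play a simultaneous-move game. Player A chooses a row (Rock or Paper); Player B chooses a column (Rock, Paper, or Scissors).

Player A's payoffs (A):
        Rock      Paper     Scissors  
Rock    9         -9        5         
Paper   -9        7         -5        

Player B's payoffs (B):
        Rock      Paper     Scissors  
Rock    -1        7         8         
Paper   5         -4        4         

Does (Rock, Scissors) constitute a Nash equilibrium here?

Yes

Holding Player B at Scissors: Player A gets 5 from Rock, versus -5 from Paper. No profitable deviation for Player A.
Holding Player A at Rock: Player B gets 8 from Scissors, versus -1 from Rock, 7 from Paper. No profitable deviation for Player B either.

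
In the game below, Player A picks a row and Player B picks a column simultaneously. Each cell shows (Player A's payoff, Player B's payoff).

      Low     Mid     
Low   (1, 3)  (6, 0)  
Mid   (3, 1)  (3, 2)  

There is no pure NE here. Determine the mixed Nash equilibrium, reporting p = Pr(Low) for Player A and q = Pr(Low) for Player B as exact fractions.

p = 1/4, q = 3/5

Each player's mixing probability is pinned down by making the *other* player indifferent.
Player B indifferent between Low and Mid: p·3 + (1−p)·1 = p·0 + (1−p)·2 ⟹ 1 + 2p = 2 + (-2)p ⟹ p = 1/4.
Player A indifferent between Low and Mid: q·1 + (1−q)·6 = q·3 + (1−q)·3 ⟹ 6 + (-5)q = 3 + 0q ⟹ q = 3/5.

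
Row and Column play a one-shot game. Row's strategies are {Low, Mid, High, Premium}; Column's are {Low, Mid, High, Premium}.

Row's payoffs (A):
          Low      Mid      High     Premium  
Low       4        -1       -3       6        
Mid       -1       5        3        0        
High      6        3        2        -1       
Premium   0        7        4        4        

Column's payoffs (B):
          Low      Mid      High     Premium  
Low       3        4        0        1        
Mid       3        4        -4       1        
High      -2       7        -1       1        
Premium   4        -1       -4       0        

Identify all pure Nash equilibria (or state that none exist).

No pure-strategy Nash equilibrium

Find each player's best response to every opponent strategy; NE are the intersections.
Row's best responses — vs Low: High (payoff 6); vs Mid: Premium (payoff 7); vs High: Premium (payoff 4); vs Premium: Low (payoff 6).
Column's best responses — vs Low: Mid (payoff 4); vs Mid: Mid (payoff 4); vs High: Mid (payoff 7); vs Premium: Low (payoff 4).
No cell has both players best-responding. For instance, Row's best reply to Mid is Premium, but against Premium Column prefers Low over Mid.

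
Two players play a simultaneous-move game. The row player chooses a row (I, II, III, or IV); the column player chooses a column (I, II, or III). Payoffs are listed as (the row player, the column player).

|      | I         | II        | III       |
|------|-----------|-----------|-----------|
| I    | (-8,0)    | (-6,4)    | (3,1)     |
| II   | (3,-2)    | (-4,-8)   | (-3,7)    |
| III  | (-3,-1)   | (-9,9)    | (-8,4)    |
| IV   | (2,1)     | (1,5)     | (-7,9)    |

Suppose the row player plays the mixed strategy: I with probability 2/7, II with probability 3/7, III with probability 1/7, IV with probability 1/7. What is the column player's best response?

III

The column player's best reply maximizes expected payoff against the mix.
I: (2/7)·0 + (3/7)·(-2) + (1/7)·(-1) + (1/7)·1 = -6/7
II: (2/7)·4 + (3/7)·(-8) + (1/7)·9 + (1/7)·5 = -2/7
III: (2/7)·1 + (3/7)·7 + (1/7)·4 + (1/7)·9 = 36/7
Highest expected payoff is 36/7, from III.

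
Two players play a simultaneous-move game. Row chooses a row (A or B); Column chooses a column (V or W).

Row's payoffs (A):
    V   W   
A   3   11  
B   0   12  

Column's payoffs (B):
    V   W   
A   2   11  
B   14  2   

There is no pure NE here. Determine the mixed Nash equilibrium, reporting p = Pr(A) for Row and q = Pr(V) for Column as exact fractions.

Each player's mixing probability is pinned down by making the *other* player indifferent.
Column indifferent between V and W: p·2 + (1−p)·14 = p·11 + (1−p)·2 ⟹ 14 + (-12)p = 2 + 9p ⟹ p = 4/7.
Row indifferent between A and B: q·3 + (1−q)·11 = q·0 + (1−q)·12 ⟹ 11 + (-8)q = 12 + (-12)q ⟹ q = 1/4.

p = 4/7, q = 1/4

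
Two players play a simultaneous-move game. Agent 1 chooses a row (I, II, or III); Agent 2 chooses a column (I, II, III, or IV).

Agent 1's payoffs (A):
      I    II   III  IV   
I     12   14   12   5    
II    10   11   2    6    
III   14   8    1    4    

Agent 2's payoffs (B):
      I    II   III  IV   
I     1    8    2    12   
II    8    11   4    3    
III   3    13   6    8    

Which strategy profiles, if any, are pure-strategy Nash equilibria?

Find each player's best response to every opponent strategy; NE are the intersections.
Agent 1's best responses — vs I: III (payoff 14); vs II: I (payoff 14); vs III: I (payoff 12); vs IV: II (payoff 6).
Agent 2's best responses — vs I: IV (payoff 12); vs II: II (payoff 11); vs III: II (payoff 13).
No cell has both players best-responding. For instance, Agent 1's best reply to II is I, but against I Agent 2 prefers IV over II.

None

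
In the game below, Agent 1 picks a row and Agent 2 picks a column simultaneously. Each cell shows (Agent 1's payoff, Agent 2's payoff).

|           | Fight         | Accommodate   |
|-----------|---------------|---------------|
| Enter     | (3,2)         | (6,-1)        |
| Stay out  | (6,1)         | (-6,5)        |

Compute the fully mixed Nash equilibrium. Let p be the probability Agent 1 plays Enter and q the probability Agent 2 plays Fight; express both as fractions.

Each player's mixing probability is pinned down by making the *other* player indifferent.
Agent 2 indifferent between Fight and Accommodate: p·2 + (1−p)·1 = p·(-1) + (1−p)·5 ⟹ 1 + 1p = 5 + (-6)p ⟹ p = 4/7.
Agent 1 indifferent between Enter and Stay out: q·3 + (1−q)·6 = q·6 + (1−q)·(-6) ⟹ 6 + (-3)q = (-6) + 12q ⟹ q = 4/5.

p = 4/7, q = 4/5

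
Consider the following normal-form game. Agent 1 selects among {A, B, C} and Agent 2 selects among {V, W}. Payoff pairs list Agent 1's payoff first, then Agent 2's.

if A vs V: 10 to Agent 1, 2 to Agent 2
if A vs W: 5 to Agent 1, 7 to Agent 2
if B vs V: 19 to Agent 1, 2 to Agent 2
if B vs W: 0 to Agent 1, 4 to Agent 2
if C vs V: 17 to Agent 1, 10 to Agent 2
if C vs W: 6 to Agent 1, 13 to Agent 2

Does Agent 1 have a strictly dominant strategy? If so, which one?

No strictly dominant strategy

A strategy is strictly dominant if it gives Agent 1 a strictly higher payoff than every other strategy, against every choice by the opponent.
A is not dominant: against V, B gives 19 > 10.
B is not dominant: against W, A gives 5 > 0.
C is not dominant: against V, B gives 19 > 17.
No single strategy is best against every opponent action.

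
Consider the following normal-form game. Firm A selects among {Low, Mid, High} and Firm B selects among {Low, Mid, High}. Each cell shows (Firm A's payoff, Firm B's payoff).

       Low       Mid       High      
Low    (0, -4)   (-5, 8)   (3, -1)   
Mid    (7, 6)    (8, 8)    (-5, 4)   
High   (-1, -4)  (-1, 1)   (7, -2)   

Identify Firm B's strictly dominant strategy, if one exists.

Mid

Check whether one of Firm B's strategies beats all alternatives regardless of what the opponent does.
Mid strictly dominates: vs Low: 8 > each of {-4, -1}; vs Mid: 8 > each of {6, 4}; vs High: 1 > each of {-4, -2}.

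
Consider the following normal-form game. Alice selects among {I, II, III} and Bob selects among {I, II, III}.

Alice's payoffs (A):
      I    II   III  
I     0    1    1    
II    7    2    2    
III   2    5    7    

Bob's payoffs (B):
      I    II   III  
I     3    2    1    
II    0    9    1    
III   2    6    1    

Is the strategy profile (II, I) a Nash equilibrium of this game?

No

Holding Bob at I: Alice gets 7 from II, versus 0 from I, 2 from III. No profitable deviation for Alice.
Holding Alice at II: Bob gets 0 from I but could get 9 by switching to II. Bob has a profitable deviation.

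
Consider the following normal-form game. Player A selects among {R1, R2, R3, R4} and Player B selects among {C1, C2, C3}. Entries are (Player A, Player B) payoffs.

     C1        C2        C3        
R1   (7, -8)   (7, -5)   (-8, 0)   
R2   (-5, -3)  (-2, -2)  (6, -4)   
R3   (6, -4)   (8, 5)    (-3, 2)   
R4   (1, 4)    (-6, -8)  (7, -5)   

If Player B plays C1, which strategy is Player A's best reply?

With Player B fixed at C1, Player A's payoffs are: R1 → 7, R2 → -5, R3 → 6, R4 → 1.
The maximum is 7, achieved by R1.

R1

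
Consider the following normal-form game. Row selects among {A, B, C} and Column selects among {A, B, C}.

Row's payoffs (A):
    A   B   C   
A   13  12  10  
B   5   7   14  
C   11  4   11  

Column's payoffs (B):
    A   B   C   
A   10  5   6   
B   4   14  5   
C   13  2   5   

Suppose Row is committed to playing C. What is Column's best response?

With Row fixed at C, Column's payoffs are: A → 13, B → 2, C → 5.
The maximum is 13, achieved by A.

A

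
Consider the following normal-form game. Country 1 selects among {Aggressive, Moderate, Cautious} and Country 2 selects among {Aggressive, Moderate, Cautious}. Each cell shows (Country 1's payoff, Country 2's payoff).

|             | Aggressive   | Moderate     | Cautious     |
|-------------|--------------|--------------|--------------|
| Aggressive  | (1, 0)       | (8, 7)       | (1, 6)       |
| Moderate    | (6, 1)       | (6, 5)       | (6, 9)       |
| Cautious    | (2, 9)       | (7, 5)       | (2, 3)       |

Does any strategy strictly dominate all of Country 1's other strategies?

No strictly dominant strategy

Check whether one of Country 1's strategies beats all alternatives regardless of what the opponent does.
Aggressive is not dominant: against Aggressive, Moderate gives 6 > 1.
Moderate is not dominant: against Moderate, Aggressive gives 8 > 6.
Cautious is not dominant: against Aggressive, Moderate gives 6 > 2.
No single strategy is best against every opponent action.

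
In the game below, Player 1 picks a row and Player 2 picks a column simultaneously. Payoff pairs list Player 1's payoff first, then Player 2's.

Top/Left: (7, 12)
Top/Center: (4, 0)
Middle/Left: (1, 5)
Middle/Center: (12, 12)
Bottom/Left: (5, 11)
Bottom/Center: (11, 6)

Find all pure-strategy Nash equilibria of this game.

A profile is a Nash equilibrium when each player is best-responding to the other.
Player 1's best responses — vs Left: Top (payoff 7); vs Center: Middle (payoff 12).
Player 2's best responses — vs Top: Left (payoff 12); vs Middle: Center (payoff 12); vs Bottom: Left (payoff 11).
Mutual best responses occur at (Top, Left) and (Middle, Center); at each, neither player gains by switching.

(Top, Left) and (Middle, Center)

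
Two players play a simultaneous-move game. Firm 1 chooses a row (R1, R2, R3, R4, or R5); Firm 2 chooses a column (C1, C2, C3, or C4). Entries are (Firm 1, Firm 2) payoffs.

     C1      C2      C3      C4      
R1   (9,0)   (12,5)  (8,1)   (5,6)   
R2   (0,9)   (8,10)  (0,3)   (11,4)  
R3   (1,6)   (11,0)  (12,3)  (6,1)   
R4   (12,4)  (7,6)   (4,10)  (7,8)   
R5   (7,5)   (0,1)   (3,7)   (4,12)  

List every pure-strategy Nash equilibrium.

Find each player's best response to every opponent strategy; NE are the intersections.
Firm 1's best responses — vs C1: R4 (payoff 12); vs C2: R1 (payoff 12); vs C3: R3 (payoff 12); vs C4: R2 (payoff 11).
Firm 2's best responses — vs R1: C4 (payoff 6); vs R2: C2 (payoff 10); vs R3: C1 (payoff 6); vs R4: C3 (payoff 10); vs R5: C4 (payoff 12).
No cell has both players best-responding. For instance, Firm 1's best reply to C1 is R4, but against R4 Firm 2 prefers C3 over C1.

No pure-strategy Nash equilibrium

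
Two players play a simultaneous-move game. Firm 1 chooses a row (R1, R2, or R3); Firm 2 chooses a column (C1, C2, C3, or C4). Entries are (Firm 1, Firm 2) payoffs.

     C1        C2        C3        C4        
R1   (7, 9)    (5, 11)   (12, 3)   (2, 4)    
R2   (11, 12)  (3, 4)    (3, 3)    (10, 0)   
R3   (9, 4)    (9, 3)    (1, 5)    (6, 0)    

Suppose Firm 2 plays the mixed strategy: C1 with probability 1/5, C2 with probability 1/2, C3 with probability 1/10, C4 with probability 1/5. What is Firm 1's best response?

R3

Firm 1's best reply maximizes expected payoff against the mix.
R1: (1/5)·7 + (1/2)·5 + (1/10)·12 + (1/5)·2 = 11/2
R2: (1/5)·11 + (1/2)·3 + (1/10)·3 + (1/5)·10 = 6
R3: (1/5)·9 + (1/2)·9 + (1/10)·1 + (1/5)·6 = 38/5
Highest expected payoff is 38/5, from R3.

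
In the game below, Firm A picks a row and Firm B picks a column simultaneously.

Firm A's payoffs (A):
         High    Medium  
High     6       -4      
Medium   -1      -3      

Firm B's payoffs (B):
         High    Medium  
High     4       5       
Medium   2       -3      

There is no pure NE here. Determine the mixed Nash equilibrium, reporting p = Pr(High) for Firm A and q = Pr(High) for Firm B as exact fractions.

p = 5/6, q = 1/8

Each player's mixing probability is pinned down by making the *other* player indifferent.
Firm B indifferent between High and Medium: p·4 + (1−p)·2 = p·5 + (1−p)·(-3) ⟹ 2 + 2p = (-3) + 8p ⟹ p = 5/6.
Firm A indifferent between High and Medium: q·6 + (1−q)·(-4) = q·(-1) + (1−q)·(-3) ⟹ (-4) + 10q = (-3) + 2q ⟹ q = 1/8.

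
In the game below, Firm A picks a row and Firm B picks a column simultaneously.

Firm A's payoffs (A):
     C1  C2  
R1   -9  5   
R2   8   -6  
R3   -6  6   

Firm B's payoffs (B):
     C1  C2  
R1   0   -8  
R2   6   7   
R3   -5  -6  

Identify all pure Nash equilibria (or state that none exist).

No pure-strategy Nash equilibrium

Find each player's best response to every opponent strategy; NE are the intersections.
Firm A's best responses — vs C1: R2 (payoff 8); vs C2: R3 (payoff 6).
Firm B's best responses — vs R1: C1 (payoff 0); vs R2: C2 (payoff 7); vs R3: C1 (payoff -5).
No cell has both players best-responding. For instance, Firm A's best reply to C2 is R3, but against R3 Firm B prefers C1 over C2.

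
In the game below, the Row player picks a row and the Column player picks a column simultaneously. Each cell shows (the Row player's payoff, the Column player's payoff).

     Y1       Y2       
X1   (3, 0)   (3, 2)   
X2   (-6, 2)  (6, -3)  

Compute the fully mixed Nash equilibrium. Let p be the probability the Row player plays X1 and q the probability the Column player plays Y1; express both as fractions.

Each player's mixing probability is pinned down by making the *other* player indifferent.
The Column player indifferent between Y1 and Y2: p·0 + (1−p)·2 = p·2 + (1−p)·(-3) ⟹ 2 + (-2)p = (-3) + 5p ⟹ p = 5/7.
The Row player indifferent between X1 and X2: q·3 + (1−q)·3 = q·(-6) + (1−q)·6 ⟹ 3 + 0q = 6 + (-12)q ⟹ q = 1/4.

p = 5/7, q = 1/4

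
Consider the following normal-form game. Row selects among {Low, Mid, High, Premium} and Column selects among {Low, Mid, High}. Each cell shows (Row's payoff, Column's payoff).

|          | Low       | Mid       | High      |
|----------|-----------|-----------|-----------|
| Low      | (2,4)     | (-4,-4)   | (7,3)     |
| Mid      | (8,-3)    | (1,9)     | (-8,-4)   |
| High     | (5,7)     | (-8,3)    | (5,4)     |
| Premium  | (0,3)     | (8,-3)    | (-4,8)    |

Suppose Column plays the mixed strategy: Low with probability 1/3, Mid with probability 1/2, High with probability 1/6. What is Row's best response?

Compute Row's expected payoff from each pure strategy against the given mix.
Low: (1/3)·2 + (1/2)·(-4) + (1/6)·7 = -1/6
Mid: (1/3)·8 + (1/2)·1 + (1/6)·(-8) = 11/6
High: (1/3)·5 + (1/2)·(-8) + (1/6)·5 = -3/2
Premium: (1/3)·0 + (1/2)·8 + (1/6)·(-4) = 10/3
Highest expected payoff is 10/3, from Premium.

Premium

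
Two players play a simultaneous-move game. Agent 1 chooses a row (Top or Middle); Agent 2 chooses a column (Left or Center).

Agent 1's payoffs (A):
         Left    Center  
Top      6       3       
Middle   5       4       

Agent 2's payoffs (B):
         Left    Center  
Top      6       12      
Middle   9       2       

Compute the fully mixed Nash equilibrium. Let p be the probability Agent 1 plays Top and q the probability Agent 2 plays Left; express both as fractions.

In a mixed NE each player is indifferent between their pure strategies, so the opponent's mix sets the indifference.
Agent 2 indifferent between Left and Center: p·6 + (1−p)·9 = p·12 + (1−p)·2 ⟹ 9 + (-3)p = 2 + 10p ⟹ p = 7/13.
Agent 1 indifferent between Top and Middle: q·6 + (1−q)·3 = q·5 + (1−q)·4 ⟹ 3 + 3q = 4 + 1q ⟹ q = 1/2.

p = 7/13, q = 1/2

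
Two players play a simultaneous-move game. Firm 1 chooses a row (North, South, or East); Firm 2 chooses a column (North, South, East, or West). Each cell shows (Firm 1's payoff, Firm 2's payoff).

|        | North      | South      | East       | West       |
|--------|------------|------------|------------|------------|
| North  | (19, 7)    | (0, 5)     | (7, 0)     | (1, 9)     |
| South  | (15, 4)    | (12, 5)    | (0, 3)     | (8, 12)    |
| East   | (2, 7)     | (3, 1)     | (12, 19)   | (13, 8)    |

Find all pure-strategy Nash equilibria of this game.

(East, East)

Check mutual best responses: a cell is a NE iff neither player can gain by unilaterally deviating.
Firm 1's best responses — vs North: North (payoff 19); vs South: South (payoff 12); vs East: East (payoff 12); vs West: East (payoff 13).
Firm 2's best responses — vs North: West (payoff 9); vs South: West (payoff 12); vs East: East (payoff 19).
The only mutual best response is (East, East); neither player gains by switching there.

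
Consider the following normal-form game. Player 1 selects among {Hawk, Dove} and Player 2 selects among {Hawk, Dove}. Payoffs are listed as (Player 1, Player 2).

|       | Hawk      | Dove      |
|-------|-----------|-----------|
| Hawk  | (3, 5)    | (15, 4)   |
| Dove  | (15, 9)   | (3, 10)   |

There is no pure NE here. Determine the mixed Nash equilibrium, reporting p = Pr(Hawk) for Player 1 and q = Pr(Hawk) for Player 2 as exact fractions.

p = 1/2, q = 1/2

In a mixed NE each player is indifferent between their pure strategies, so the opponent's mix sets the indifference.
Player 2 indifferent between Hawk and Dove: p·5 + (1−p)·9 = p·4 + (1−p)·10 ⟹ 9 + (-4)p = 10 + (-6)p ⟹ p = 1/2.
Player 1 indifferent between Hawk and Dove: q·3 + (1−q)·15 = q·15 + (1−q)·3 ⟹ 15 + (-12)q = 3 + 12q ⟹ q = 1/2.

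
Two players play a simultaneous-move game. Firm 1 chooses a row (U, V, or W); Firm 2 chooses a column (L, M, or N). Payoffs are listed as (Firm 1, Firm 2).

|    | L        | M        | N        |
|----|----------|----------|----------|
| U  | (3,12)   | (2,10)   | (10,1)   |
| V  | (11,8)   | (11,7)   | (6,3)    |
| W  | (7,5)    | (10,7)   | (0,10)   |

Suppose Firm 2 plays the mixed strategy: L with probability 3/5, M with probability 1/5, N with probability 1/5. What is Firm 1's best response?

Firm 1's best reply maximizes expected payoff against the mix.
U: (3/5)·3 + (1/5)·2 + (1/5)·10 = 21/5
V: (3/5)·11 + (1/5)·11 + (1/5)·6 = 10
W: (3/5)·7 + (1/5)·10 + (1/5)·0 = 31/5
Highest expected payoff is 10, from V.

V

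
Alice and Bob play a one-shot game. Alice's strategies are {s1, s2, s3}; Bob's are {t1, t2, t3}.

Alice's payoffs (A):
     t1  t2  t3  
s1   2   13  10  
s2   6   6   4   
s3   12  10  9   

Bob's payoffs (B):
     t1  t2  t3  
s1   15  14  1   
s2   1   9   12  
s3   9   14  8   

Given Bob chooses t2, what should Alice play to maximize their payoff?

s1

With Bob fixed at t2, Alice's payoffs are: s1 → 13, s2 → 6, s3 → 10.
The maximum is 13, achieved by s1.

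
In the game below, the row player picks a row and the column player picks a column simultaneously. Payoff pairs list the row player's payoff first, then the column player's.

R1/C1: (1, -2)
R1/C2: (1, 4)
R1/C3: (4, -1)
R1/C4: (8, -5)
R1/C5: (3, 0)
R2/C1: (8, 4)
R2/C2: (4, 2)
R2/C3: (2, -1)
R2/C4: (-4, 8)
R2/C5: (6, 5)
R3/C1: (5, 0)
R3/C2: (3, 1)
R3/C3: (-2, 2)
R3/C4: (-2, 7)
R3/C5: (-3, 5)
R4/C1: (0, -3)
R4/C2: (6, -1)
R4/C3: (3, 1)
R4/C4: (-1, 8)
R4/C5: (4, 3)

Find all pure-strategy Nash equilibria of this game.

None

Check mutual best responses: a cell is a NE iff neither player can gain by unilaterally deviating.
The row player's best responses — vs C1: R2 (payoff 8); vs C2: R4 (payoff 6); vs C3: R1 (payoff 4); vs C4: R1 (payoff 8); vs C5: R2 (payoff 6).
The column player's best responses — vs R1: C2 (payoff 4); vs R2: C4 (payoff 8); vs R3: C4 (payoff 7); vs R4: C4 (payoff 8).
No cell has both players best-responding. For instance, the row player's best reply to C5 is R2, but against R2 the column player prefers C4 over C5.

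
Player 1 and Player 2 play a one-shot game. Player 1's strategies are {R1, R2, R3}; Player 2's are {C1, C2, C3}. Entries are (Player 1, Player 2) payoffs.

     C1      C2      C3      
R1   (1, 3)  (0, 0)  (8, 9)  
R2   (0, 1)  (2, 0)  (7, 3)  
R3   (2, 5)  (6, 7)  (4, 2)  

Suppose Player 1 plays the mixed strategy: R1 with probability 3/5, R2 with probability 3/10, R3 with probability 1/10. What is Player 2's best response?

Compute Player 2's expected payoff from each pure strategy against the given mix.
C1: (3/5)·3 + (3/10)·1 + (1/10)·5 = 13/5
C2: (3/5)·0 + (3/10)·0 + (1/10)·7 = 7/10
C3: (3/5)·9 + (3/10)·3 + (1/10)·2 = 13/2
Highest expected payoff is 13/2, from C3.

C3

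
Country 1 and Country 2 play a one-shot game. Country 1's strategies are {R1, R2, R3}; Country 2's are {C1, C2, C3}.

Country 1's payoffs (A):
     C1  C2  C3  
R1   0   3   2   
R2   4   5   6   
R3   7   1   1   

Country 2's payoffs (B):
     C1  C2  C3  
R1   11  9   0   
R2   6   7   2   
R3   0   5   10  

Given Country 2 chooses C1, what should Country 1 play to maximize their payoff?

With Country 2 fixed at C1, Country 1's payoffs are: R1 → 0, R2 → 4, R3 → 7.
The maximum is 7, achieved by R3.

R3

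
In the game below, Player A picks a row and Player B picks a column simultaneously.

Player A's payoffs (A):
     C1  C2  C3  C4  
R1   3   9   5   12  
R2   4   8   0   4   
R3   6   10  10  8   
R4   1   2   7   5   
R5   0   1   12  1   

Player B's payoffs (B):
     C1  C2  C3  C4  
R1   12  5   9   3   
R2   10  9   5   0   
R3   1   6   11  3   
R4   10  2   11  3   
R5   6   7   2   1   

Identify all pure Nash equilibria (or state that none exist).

None

Find each player's best response to every opponent strategy; NE are the intersections.
Player A's best responses — vs C1: R3 (payoff 6); vs C2: R3 (payoff 10); vs C3: R5 (payoff 12); vs C4: R1 (payoff 12).
Player B's best responses — vs R1: C1 (payoff 12); vs R2: C1 (payoff 10); vs R3: C3 (payoff 11); vs R4: C3 (payoff 11); vs R5: C2 (payoff 7).
No cell has both players best-responding. For instance, Player A's best reply to C4 is R1, but against R1 Player B prefers C1 over C4.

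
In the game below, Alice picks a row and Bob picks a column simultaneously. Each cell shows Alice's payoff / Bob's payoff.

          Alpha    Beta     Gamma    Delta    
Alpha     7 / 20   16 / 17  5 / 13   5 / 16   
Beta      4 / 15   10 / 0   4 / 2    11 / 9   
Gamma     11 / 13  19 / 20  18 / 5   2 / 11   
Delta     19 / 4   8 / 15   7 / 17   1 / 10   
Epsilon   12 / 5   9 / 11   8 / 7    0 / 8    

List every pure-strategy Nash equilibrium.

A profile is a Nash equilibrium when each player is best-responding to the other.
Alice's best responses — vs Alpha: Delta (payoff 19); vs Beta: Gamma (payoff 19); vs Gamma: Gamma (payoff 18); vs Delta: Beta (payoff 11).
Bob's best responses — vs Alpha: Alpha (payoff 20); vs Beta: Alpha (payoff 15); vs Gamma: Beta (payoff 20); vs Delta: Gamma (payoff 17); vs Epsilon: Beta (payoff 11).
The only mutual best response is (Gamma, Beta); neither player gains by switching there.

(Gamma, Beta)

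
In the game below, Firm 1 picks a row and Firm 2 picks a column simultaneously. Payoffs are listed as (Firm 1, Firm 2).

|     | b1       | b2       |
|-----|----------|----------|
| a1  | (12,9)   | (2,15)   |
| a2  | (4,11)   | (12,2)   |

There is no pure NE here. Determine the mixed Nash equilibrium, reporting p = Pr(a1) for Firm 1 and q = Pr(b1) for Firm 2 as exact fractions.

In a mixed NE each player is indifferent between their pure strategies, so the opponent's mix sets the indifference.
Firm 2 indifferent between b1 and b2: p·9 + (1−p)·11 = p·15 + (1−p)·2 ⟹ 11 + (-2)p = 2 + 13p ⟹ p = 3/5.
Firm 1 indifferent between a1 and a2: q·12 + (1−q)·2 = q·4 + (1−q)·12 ⟹ 2 + 10q = 12 + (-8)q ⟹ q = 5/9.

p = 3/5, q = 5/9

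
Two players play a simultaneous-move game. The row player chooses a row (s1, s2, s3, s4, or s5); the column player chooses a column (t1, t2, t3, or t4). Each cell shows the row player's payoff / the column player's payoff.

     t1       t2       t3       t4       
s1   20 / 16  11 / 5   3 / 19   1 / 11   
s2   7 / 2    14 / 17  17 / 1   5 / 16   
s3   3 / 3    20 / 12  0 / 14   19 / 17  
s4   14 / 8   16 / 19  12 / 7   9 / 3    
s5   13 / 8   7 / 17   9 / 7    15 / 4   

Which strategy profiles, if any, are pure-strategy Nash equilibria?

A profile is a Nash equilibrium when each player is best-responding to the other.
The row player's best responses — vs t1: s1 (payoff 20); vs t2: s3 (payoff 20); vs t3: s2 (payoff 17); vs t4: s3 (payoff 19).
The column player's best responses — vs s1: t3 (payoff 19); vs s2: t2 (payoff 17); vs s3: t4 (payoff 17); vs s4: t2 (payoff 19); vs s5: t2 (payoff 17).
The only mutual best response is (s3, t4); neither player gains by switching there.

(s3, t4)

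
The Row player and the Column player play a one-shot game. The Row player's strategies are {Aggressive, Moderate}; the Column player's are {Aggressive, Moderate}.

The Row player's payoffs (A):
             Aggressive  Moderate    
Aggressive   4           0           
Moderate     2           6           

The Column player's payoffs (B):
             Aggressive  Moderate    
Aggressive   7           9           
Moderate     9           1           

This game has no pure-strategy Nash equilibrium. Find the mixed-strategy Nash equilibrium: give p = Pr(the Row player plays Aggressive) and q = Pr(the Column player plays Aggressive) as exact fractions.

p = 4/5, q = 3/4

Each player's mixing probability is pinned down by making the *other* player indifferent.
The Column player indifferent between Aggressive and Moderate: p·7 + (1−p)·9 = p·9 + (1−p)·1 ⟹ 9 + (-2)p = 1 + 8p ⟹ p = 4/5.
The Row player indifferent between Aggressive and Moderate: q·4 + (1−q)·0 = q·2 + (1−q)·6 ⟹ 0 + 4q = 6 + (-4)q ⟹ q = 3/4.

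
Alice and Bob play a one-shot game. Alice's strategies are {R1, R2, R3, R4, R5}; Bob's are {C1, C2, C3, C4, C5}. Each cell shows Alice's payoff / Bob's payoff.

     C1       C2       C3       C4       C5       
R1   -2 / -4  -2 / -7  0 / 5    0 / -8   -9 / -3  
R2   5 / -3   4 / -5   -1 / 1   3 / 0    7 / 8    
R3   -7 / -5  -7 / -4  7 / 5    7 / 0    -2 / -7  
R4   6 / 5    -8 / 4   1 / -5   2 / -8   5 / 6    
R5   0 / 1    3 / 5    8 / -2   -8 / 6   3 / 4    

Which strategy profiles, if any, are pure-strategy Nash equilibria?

(R2, C5)

Find each player's best response to every opponent strategy; NE are the intersections.
Alice's best responses — vs C1: R4 (payoff 6); vs C2: R2 (payoff 4); vs C3: R5 (payoff 8); vs C4: R3 (payoff 7); vs C5: R2 (payoff 7).
Bob's best responses — vs R1: C3 (payoff 5); vs R2: C5 (payoff 8); vs R3: C3 (payoff 5); vs R4: C5 (payoff 6); vs R5: C4 (payoff 6).
The only mutual best response is (R2, C5); neither player gains by switching there.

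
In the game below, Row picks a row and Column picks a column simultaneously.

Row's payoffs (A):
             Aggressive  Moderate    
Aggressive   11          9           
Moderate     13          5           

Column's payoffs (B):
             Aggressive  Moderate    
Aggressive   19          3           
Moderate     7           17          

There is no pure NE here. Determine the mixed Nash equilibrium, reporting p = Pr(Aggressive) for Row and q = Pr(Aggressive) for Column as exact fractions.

Each player's mixing probability is pinned down by making the *other* player indifferent.
Column indifferent between Aggressive and Moderate: p·19 + (1−p)·7 = p·3 + (1−p)·17 ⟹ 7 + 12p = 17 + (-14)p ⟹ p = 5/13.
Row indifferent between Aggressive and Moderate: q·11 + (1−q)·9 = q·13 + (1−q)·5 ⟹ 9 + 2q = 5 + 8q ⟹ q = 2/3.

p = 5/13, q = 2/3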